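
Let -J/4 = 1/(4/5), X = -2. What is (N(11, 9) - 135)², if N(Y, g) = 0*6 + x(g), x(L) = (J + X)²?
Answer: 7396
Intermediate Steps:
J = -5 (J = -4/(4/5) = -4/(4*(⅕)) = -4/⅘ = -4*5/4 = -5)
x(L) = 49 (x(L) = (-5 - 2)² = (-7)² = 49)
N(Y, g) = 49 (N(Y, g) = 0*6 + 49 = 0 + 49 = 49)
(N(11, 9) - 135)² = (49 - 135)² = (-86)² = 7396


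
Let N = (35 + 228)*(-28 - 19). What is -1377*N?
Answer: 17021097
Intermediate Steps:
N = -12361 (N = 263*(-47) = -12361)
-1377*N = -1377*(-12361) = 17021097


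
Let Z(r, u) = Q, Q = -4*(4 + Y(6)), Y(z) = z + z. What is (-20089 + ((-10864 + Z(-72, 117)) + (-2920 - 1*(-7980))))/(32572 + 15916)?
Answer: -25957/48488 ≈ -0.53533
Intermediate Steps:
Y(z) = 2*z
Q = -64 (Q = -4*(4 + 2*6) = -4*(4 + 12) = -4*16 = -64)
Z(r, u) = -64
(-20089 + ((-10864 + Z(-72, 117)) + (-2920 - 1*(-7980))))/(32572 + 15916) = (-20089 + ((-10864 - 64) + (-2920 - 1*(-7980))))/(32572 + 15916) = (-20089 + (-10928 + (-2920 + 7980)))/48488 = (-20089 + (-10928 + 5060))*(1/48488) = (-20089 - 5868)*(1/48488) = -25957*1/48488 = -25957/48488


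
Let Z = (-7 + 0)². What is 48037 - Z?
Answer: 47988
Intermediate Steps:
Z = 49 (Z = (-7)² = 49)
48037 - Z = 48037 - 1*49 = 48037 - 49 = 47988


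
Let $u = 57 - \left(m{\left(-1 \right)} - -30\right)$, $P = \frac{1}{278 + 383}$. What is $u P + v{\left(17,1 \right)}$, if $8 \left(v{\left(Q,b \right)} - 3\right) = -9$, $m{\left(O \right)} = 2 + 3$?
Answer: $\frac{10091}{5288} \approx 1.9083$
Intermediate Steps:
$m{\left(O \right)} = 5$
$v{\left(Q,b \right)} = \frac{15}{8}$ ($v{\left(Q,b \right)} = 3 + \frac{1}{8} \left(-9\right) = 3 - \frac{9}{8} = \frac{15}{8}$)
$P = \frac{1}{661} \approx 0.0015129$
$u = 22$ ($u = 57 - \left(5 - -30\right) = 57 - \left(5 + 30\right) = 57 - 35 = 22$)
$u P + v{\left(17,1 \right)} = 22 \cdot \frac{1}{661} + \frac{15}{8} = \frac{22}{661} + \frac{15}{8} = \frac{10091}{5288}$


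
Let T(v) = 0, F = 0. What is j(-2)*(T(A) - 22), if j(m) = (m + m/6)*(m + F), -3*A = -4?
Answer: -308/3 ≈ -102.67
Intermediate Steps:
A = 4/3 (A = -1/3*(-4) = 4/3 ≈ 1.3333)
j(m) = 7*m**2/6 (j(m) = (m + m/6)*(m + 0) = (m + m*(1/6))*m = (m + m/6)*m = (7*m/6)*m = 7*m**2/6)
j(-2)*(T(A) - 22) = ((7/6)*(-2)**2)*(0 - 22) = ((7/6)*4)*(-22) = (14/3)*(-22) = -308/3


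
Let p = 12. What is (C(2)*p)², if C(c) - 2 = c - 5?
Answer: 144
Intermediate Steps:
C(c) = -3 + c (C(c) = 2 + (c - 5) = 2 + (-5 + c) = -3 + c)
(C(2)*p)² = ((-3 + 2)*12)² = (-1*12)² = (-12)² = 144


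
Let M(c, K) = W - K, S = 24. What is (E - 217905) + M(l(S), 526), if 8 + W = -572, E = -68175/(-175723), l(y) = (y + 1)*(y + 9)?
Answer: -38485201778/175723 ≈ -2.1901e+5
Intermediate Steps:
l(y) = (1 + y)*(9 + y)
E = 68175/175723 (E = -68175*(-1/175723) = 68175/175723 ≈ 0.38797)
W = -580 (W = -8 - 572 = -580)
M(c, K) = -580 - K
(E - 217905) + M(l(S), 526) = (68175/175723 - 217905) + (-580 - 1*526) = -38290852140/175723 + (-580 - 526) = -38290852140/175723 - 1106 = -38485201778/175723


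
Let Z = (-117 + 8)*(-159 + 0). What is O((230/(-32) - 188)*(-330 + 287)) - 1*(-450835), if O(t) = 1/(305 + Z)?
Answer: 7950926061/17636 ≈ 4.5084e+5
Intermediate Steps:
Z = 17331 (Z = -109*(-159) = 17331)
O(t) = 1/17636 (O(t) = 1/(305 + 17331) = 1/17636)
O((230/(-32) - 188)*(-330 + 287)) - 1*(-450835) = 1/17636 - 1*(-450835) = 1/17636 + 450835 = 7950926061/17636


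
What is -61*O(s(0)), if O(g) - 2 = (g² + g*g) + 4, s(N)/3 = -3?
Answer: -10248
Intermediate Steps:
s(N) = -9 (s(N) = 3*(-3) = -9)
O(g) = 6 + 2*g² (O(g) = 2 + ((g² + g*g) + 4) = 2 + ((g² + g²) + 4) = 2 + (2*g² + 4) = 2 + (4 + 2*g²) = 6 + 2*g²)
-61*O(s(0)) = -61*(6 + 2*(-9)²) = -61*(6 + 2*81) = -61*(6 + 162) = -61*168 = -10248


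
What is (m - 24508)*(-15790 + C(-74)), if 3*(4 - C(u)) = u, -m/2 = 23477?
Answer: 3379009208/3 ≈ 1.1263e+9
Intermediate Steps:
m = -46954 (m = -2*23477 = -46954)
C(u) = 4 - u/3
(m - 24508)*(-15790 + C(-74)) = (-46954 - 24508)*(-15790 + (4 - ⅓*(-74))) = -71462*(-15790 + (4 + 74/3)) = -71462*(-15790 + 86/3) = -71462*(-47284/3) = 3379009208/3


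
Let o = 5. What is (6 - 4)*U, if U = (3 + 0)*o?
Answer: 30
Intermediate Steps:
U = 15 (U = (3 + 0)*5 = 3*5 = 15)
(6 - 4)*U = (6 - 4)*15 = 2*15 = 30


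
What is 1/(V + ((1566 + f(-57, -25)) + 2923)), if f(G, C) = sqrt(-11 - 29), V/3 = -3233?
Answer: -521/2714414 - I*sqrt(10)/13572070 ≈ -0.00019194 - 2.33e-7*I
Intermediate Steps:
V = -9699 (V = 3*(-3233) = -9699)
f(G, C) = 2*I*sqrt(10) (f(G, C) = sqrt(-40) = 2*I*sqrt(10))
1/(V + ((1566 + f(-57, -25)) + 2923)) = 1/(-9699 + ((1566 + 2*I*sqrt(10)) + 2923)) = 1/(-9699 + (4489 + 2*I*sqrt(10))) = 1/(-5210 + 2*I*sqrt(10))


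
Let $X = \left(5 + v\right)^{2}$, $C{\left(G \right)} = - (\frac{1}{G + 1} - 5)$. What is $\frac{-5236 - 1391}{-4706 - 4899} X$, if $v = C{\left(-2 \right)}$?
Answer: $\frac{801867}{9605} \approx 83.484$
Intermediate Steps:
$C{\left(G \right)} = 5 - \frac{1}{1 + G}$ ($C{\left(G \right)} = - (\frac{1}{1 + G} - 5) = - (-5 + \frac{1}{1 + G}) = 5 - \frac{1}{1 + G}$)
$v = 6$ ($v = \frac{4 + 5 \left(-2\right)}{1 - 2} = \frac{4 - 10}{-1} = \left(-1\right) \left(-6\right) = 6$)
$X = 121$ ($X = \left(5 + 6\right)^{2} = 11^{2} = 121$)
$\frac{-5236 - 1391}{-4706 - 4899} X = \frac{-5236 - 1391}{-4706 - 4899} \cdot 121 = - \frac{6627}{-9605} \cdot 121 = \left(-6627\right) \left(- \frac{1}{9605}\right) 121 = \frac{6627}{9605} \cdot 121 = \frac{801867}{9605}$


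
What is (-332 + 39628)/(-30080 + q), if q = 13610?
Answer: -19648/8235 ≈ -2.3859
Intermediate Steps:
(-332 + 39628)/(-30080 + q) = (-332 + 39628)/(-30080 + 13610) = 39296/(-16470) = 39296*(-1/16470) = -19648/8235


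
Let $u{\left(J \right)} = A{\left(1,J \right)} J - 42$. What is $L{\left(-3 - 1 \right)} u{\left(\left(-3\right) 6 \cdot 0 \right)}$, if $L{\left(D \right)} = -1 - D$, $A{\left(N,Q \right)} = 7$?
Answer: $-126$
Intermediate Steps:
$u{\left(J \right)} = -42 + 7 J$ ($u{\left(J \right)} = 7 J - 42 = -42 + 7 J$)
$L{\left(-3 - 1 \right)} u{\left(\left(-3\right) 6 \cdot 0 \right)} = \left(-1 - \left(-3 - 1\right)\right) \left(-42 + 7 \left(-3\right) 6 \cdot 0\right) = \left(-1 - \left(-3 - 1\right)\right) \left(-42 + 7 \left(\left(-18\right) 0\right)\right) = \left(-1 - -4\right) \left(-42 + 7 \cdot 0\right) = \left(-1 + 4\right) \left(-42 + 0\right) = 3 \left(-42\right) = -126$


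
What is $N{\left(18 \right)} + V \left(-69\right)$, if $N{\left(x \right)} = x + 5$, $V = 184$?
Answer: $-12673$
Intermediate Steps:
$N{\left(x \right)} = 5 + x$
$N{\left(18 \right)} + V \left(-69\right) = \left(5 + 18\right) + 184 \left(-69\right) = 23 - 12696 = -12673$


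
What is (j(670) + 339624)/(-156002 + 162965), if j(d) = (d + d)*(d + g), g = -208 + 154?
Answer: 1165064/6963 ≈ 167.32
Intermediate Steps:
g = -54
j(d) = 2*d*(-54 + d) (j(d) = (d + d)*(d - 54) = (2*d)*(-54 + d) = 2*d*(-54 + d))
(j(670) + 339624)/(-156002 + 162965) = (2*670*(-54 + 670) + 339624)/(-156002 + 162965) = (2*670*616 + 339624)/6963 = (825440 + 339624)*(1/6963) = 1165064*(1/6963) = 1165064/6963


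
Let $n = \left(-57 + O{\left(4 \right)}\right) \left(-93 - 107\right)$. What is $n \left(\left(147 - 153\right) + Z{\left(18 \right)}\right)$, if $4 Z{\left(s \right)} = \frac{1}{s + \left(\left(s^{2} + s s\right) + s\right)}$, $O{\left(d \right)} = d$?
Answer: $- \frac{21749875}{342} \approx -63596.0$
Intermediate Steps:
$n = 10600$ ($n = \left(-57 + 4\right) \left(-93 - 107\right) = \left(-53\right) \left(-200\right) = 10600$)
$Z{\left(s \right)} = \frac{1}{4 \left(2 s + 2 s^{2}\right)}$ ($Z{\left(s \right)} = \frac{1}{4 \left(s + \left(\left(s^{2} + s s\right) + s\right)\right)} = \frac{1}{4 \left(s + \left(\left(s^{2} + s^{2}\right) + s\right)\right)} = \frac{1}{4 \left(s + \left(2 s^{2} + s\right)\right)} = \frac{1}{4 \left(s + \left(s + 2 s^{2}\right)\right)} = \frac{1}{4 \left(2 s + 2 s^{2}\right)}$)
$n \left(\left(147 - 153\right) + Z{\left(18 \right)}\right) = 10600 \left(\left(147 - 153\right) + \frac{1}{8 \cdot 18 \left(1 + 18\right)}\right) = 10600 \left(\left(147 - 153\right) + \frac{1}{8} \cdot \frac{1}{18} \cdot \frac{1}{19}\right) = 10600 \left(-6 + \frac{1}{8} \cdot \frac{1}{18} \cdot \frac{1}{19}\right) = 10600 \left(-6 + \frac{1}{2736}\right) = 10600 \left(- \frac{16415}{2736}\right) = - \frac{21749875}{342}$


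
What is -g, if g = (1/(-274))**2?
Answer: -1/75076 ≈ -1.3320e-5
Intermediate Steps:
g = 1/75076 (g = (-1/274)**2 = 1/75076 ≈ 1.3320e-5)
-g = -1*1/75076 = -1/75076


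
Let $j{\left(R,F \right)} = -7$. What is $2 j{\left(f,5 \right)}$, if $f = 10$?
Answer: $-14$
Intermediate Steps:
$2 j{\left(f,5 \right)} = 2 \left(-7\right) = -14$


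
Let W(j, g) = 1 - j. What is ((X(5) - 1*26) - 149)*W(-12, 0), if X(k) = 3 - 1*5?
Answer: -2301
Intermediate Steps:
X(k) = -2 (X(k) = 3 - 5 = -2)
((X(5) - 1*26) - 149)*W(-12, 0) = ((-2 - 1*26) - 149)*(1 - 1*(-12)) = ((-2 - 26) - 149)*(1 + 12) = (-28 - 149)*13 = -177*13 = -2301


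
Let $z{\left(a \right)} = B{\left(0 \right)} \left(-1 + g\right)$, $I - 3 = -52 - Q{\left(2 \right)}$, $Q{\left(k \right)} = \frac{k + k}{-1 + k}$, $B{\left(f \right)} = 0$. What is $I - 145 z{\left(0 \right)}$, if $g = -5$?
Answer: $-53$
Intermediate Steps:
$Q{\left(k \right)} = \frac{2 k}{-1 + k}$
$I = -53$ ($I = 3 - \left(52 + 2 \cdot 2 \frac{1}{-1 + 2}\right) = 3 - \left(52 + 2 \cdot 2 \cdot 1^{-1}\right) = 3 - \left(52 + 2 \cdot 2 \cdot 1\right) = 3 - 56 = -53$)
$z{\left(a \right)} = 0$ ($z{\left(a \right)} = 0 \left(-1 - 5\right) = 0 \left(-6\right) = 0$)
$I - 145 z{\left(0 \right)} = -53 - 0 = -53 + 0 = -53$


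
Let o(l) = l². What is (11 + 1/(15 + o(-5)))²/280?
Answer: 27783/64000 ≈ 0.43411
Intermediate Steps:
(11 + 1/(15 + o(-5)))²/280 = (11 + 1/(15 + (-5)²))²/280 = (11 + 1/(15 + 25))²*(1/280) = (11 + 1/40)²*(1/280) = (441/40)²*(1/280) = (194481/1600)*(1/280) = 27783/64000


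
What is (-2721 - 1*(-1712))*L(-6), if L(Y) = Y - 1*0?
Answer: 6054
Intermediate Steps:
L(Y) = Y (L(Y) = Y + 0 = Y)
(-2721 - 1*(-1712))*L(-6) = (-2721 - 1*(-1712))*(-6) = (-2721 + 1712)*(-6) = -1009*(-6) = 6054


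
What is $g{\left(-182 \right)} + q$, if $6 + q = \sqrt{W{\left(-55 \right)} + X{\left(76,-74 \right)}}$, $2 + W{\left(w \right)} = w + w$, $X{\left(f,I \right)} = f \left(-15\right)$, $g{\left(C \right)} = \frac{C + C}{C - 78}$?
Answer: $- \frac{23}{5} + 2 i \sqrt{313} \approx -4.6 + 35.384 i$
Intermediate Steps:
$g{\left(C \right)} = \frac{2 C}{-78 + C}$
$X{\left(f,I \right)} = - 15 f$
$W{\left(w \right)} = -2 + 2 w$ ($W{\left(w \right)} = -2 + \left(w + w\right) = -2 + 2 w$)
$q = -6 + 2 i \sqrt{313}$ ($q = -6 + \sqrt{\left(-2 + 2 \left(-55\right)\right) - 1140} = -6 + \sqrt{\left(-2 - 110\right) - 1140} = -6 + \sqrt{-112 - 1140} = -6 + \sqrt{-1252} = -6 + 2 i \sqrt{313} \approx -6.0 + 35.384 i$)
$g{\left(-182 \right)} + q = 2 \left(-182\right) \frac{1}{-78 - 182} - \left(6 - 2 i \sqrt{313}\right) = 2 \left(-182\right) \frac{1}{-260} - \left(6 - 2 i \sqrt{313}\right) = 2 \left(-182\right) \left(- \frac{1}{260}\right) - \left(6 - 2 i \sqrt{313}\right) = \frac{7}{5} - \left(6 - 2 i \sqrt{313}\right) = - \frac{23}{5} + 2 i \sqrt{313}$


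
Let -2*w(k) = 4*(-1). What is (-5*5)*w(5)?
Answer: -50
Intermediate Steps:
w(k) = 2 (w(k) = -2*(-1) = -1/2*(-4) = 2)
(-5*5)*w(5) = -5*5*2 = -25*2 = -50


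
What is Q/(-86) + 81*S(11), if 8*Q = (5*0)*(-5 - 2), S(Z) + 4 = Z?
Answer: 567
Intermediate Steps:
S(Z) = -4 + Z
Q = 0 (Q = ((5*0)*(-5 - 2))/8 = (0*(-7))/8 = (⅛)*0 = 0)
Q/(-86) + 81*S(11) = 0/(-86) + 81*(-4 + 11) = 0*(-1/86) + 81*7 = 0 + 567 = 567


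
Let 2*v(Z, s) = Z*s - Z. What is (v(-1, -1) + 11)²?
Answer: 144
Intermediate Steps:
v(Z, s) = -Z/2 + Z*s/2 (v(Z, s) = (Z*s - Z)/2 = (-Z + Z*s)/2 = -Z/2 + Z*s/2)
(v(-1, -1) + 11)² = ((½)*(-1)*(-1 - 1) + 11)² = ((½)*(-1)*(-2) + 11)² = (1 + 11)² = 12² = 144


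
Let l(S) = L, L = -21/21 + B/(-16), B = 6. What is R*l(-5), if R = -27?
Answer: 297/8 ≈ 37.125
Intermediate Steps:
L = -11/8 (L = -21/21 + 6/(-16) = -21*1/21 + 6*(-1/16) = -1 - 3/8 = -11/8 ≈ -1.3750)
l(S) = -11/8
R*l(-5) = -27*(-11/8) = 297/8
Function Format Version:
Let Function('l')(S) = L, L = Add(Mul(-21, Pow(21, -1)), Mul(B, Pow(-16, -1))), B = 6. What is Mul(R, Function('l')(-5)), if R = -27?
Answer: Rational(297, 8) ≈ 37.125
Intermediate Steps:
L = Rational(-11, 8) (L = Add(Mul(-21, Pow(21, -1)), Mul(6, Pow(-16, -1))) = Add(Mul(-21, Rational(1, 21)), Mul(6, Rational(-1, 16))) = Add(-1, Rational(-3, 8)) = Rational(-11, 8) ≈ -1.3750)
Function('l')(S) = Rational(-11, 8)
Mul(R, Function('l')(-5)) = Mul(-27, Rational(-11, 8)) = Rational(297, 8)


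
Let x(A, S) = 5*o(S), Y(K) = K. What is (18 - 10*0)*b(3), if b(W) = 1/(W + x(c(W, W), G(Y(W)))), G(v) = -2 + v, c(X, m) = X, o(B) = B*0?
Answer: 6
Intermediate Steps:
o(B) = 0
x(A, S) = 0 (x(A, S) = 5*0 = 0)
b(W) = 1/W (b(W) = 1/(W + 0) = 1/W)
(18 - 10*0)*b(3) = (18 - 10*0)/3 = (18 + 0)*(⅓) = 18*(⅓) = 6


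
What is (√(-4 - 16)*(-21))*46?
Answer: -1932*I*√5 ≈ -4320.1*I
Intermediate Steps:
(√(-4 - 16)*(-21))*46 = (√(-20)*(-21))*46 = ((2*I*√5)*(-21))*46 = -42*I*√5*46 = -1932*I*√5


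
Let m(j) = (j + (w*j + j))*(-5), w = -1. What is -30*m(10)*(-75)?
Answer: -112500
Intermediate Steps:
m(j) = -5*j (m(j) = (j + (-j + j))*(-5) = (j + 0)*(-5) = j*(-5) = -5*j)
-30*m(10)*(-75) = -(-150)*10*(-75) = -30*(-50)*(-75) = 1500*(-75) = -112500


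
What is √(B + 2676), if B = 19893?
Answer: √22569 ≈ 150.23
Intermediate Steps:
√(B + 2676) = √(19893 + 2676) = √22569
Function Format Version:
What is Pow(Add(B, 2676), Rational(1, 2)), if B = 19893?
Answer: Pow(22569, Rational(1, 2)) ≈ 150.23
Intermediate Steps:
Pow(Add(B, 2676), Rational(1, 2)) = Pow(Add(19893, 2676), Rational(1, 2)) = Pow(22569, Rational(1, 2))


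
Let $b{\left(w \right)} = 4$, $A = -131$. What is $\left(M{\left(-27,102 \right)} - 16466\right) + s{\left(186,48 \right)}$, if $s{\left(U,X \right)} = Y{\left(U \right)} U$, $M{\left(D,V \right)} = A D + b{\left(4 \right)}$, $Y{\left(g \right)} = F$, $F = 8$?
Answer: $-11437$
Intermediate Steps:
$Y{\left(g \right)} = 8$
$M{\left(D,V \right)} = 4 - 131 D$ ($M{\left(D,V \right)} = - 131 D + 4 = 4 - 131 D$)
$s{\left(U,X \right)} = 8 U$
$\left(M{\left(-27,102 \right)} - 16466\right) + s{\left(186,48 \right)} = \left(\left(4 - -3537\right) - 16466\right) + 8 \cdot 186 = \left(\left(4 + 3537\right) - 16466\right) + 1488 = \left(3541 - 16466\right) + 1488 = -12925 + 1488 = -11437$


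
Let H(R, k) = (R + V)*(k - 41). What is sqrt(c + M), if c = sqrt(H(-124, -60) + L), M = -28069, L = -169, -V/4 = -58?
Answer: sqrt(-28069 + I*sqrt(11077)) ≈ 0.3141 + 167.54*I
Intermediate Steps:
V = 232 (V = -4*(-58) = 232)
H(R, k) = (-41 + k)*(232 + R) (H(R, k) = (R + 232)*(k - 41) = (232 + R)*(-41 + k) = (-41 + k)*(232 + R))
c = I*sqrt(11077) (c = sqrt((-9512 - 41*(-124) + 232*(-60) - 124*(-60)) - 169) = sqrt((-9512 + 5084 - 13920 + 7440) - 169) = sqrt(-10908 - 169) = sqrt(-11077) = I*sqrt(11077) ≈ 105.25*I)
sqrt(c + M) = sqrt(I*sqrt(11077) - 28069) = sqrt(-28069 + I*sqrt(11077))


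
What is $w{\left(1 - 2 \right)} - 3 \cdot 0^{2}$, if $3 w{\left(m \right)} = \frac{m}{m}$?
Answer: $\frac{1}{3} \approx 0.33333$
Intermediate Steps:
$w{\left(m \right)} = \frac{1}{3}$ ($w{\left(m \right)} = \frac{m \frac{1}{m}}{3} = \frac{1}{3} \cdot 1 = \frac{1}{3}$)
$w{\left(1 - 2 \right)} - 3 \cdot 0^{2} = \frac{1}{3} - 3 \cdot 0^{2} = \frac{1}{3} - 0 = \frac{1}{3} + 0 = \frac{1}{3}$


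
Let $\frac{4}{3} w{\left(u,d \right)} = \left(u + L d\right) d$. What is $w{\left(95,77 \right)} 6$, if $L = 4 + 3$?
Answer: $219681$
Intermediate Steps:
$L = 7$
$w{\left(u,d \right)} = \frac{3 d \left(u + 7 d\right)}{4}$ ($w{\left(u,d \right)} = \frac{3 \left(u + 7 d\right) d}{4} = \frac{3 d \left(u + 7 d\right)}{4}$)
$w{\left(95,77 \right)} 6 = \frac{3}{4} \cdot 77 \left(95 + 7 \cdot 77\right) 6 = \frac{3}{4} \cdot 77 \left(95 + 539\right) 6 = \frac{3}{4} \cdot 77 \cdot 634 \cdot 6 = \frac{73227}{2} \cdot 6 = 219681$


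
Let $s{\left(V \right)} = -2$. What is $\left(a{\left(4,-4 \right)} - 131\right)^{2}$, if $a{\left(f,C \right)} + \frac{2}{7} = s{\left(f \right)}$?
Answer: $\frac{870489}{49} \approx 17765.0$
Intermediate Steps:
$a{\left(f,C \right)} = - \frac{16}{7}$ ($a{\left(f,C \right)} = - \frac{2}{7} - 2 = - \frac{16}{7}$)
$\left(a{\left(4,-4 \right)} - 131\right)^{2} = \left(- \frac{16}{7} - 131\right)^{2} = \left(- \frac{933}{7}\right)^{2} = \frac{870489}{49}$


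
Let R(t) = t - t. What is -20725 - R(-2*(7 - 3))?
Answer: -20725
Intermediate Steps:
R(t) = 0
-20725 - R(-2*(7 - 3)) = -20725 - 1*0 = -20725 + 0 = -20725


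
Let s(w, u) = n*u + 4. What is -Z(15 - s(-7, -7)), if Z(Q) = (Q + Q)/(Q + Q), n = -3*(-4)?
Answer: -1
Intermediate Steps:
n = 12
s(w, u) = 4 + 12*u (s(w, u) = 12*u + 4 = 4 + 12*u)
Z(Q) = 1 (Z(Q) = (2*Q)/((2*Q)) = (2*Q)*(1/(2*Q)) = 1)
-Z(15 - s(-7, -7)) = -1*1 = -1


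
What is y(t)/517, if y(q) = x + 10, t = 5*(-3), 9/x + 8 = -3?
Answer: 101/5687 ≈ 0.017760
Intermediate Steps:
x = -9/11 (x = 9/(-8 - 3) = 9/(-11) = 9*(-1/11) = -9/11 ≈ -0.81818)
t = -15
y(q) = 101/11 (y(q) = -9/11 + 10 = 101/11)
y(t)/517 = (101/11)/517 = (101/11)*(1/517) = 101/5687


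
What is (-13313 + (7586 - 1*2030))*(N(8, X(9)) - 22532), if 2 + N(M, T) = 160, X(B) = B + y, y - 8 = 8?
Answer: 173555118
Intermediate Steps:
y = 16 (y = 8 + 8 = 16)
X(B) = 16 + B (X(B) = B + 16 = 16 + B)
N(M, T) = 158 (N(M, T) = -2 + 160 = 158)
(-13313 + (7586 - 1*2030))*(N(8, X(9)) - 22532) = (-13313 + (7586 - 1*2030))*(158 - 22532) = (-13313 + (7586 - 2030))*(-22374) = (-13313 + 5556)*(-22374) = -7757*(-22374) = 173555118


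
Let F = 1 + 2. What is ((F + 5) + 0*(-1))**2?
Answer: 64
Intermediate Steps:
F = 3
((F + 5) + 0*(-1))**2 = ((3 + 5) + 0*(-1))**2 = (8 + 0)**2 = 8**2 = 64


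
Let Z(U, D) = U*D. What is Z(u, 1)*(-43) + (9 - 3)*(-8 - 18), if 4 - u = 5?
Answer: -113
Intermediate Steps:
u = -1 (u = 4 - 1*5 = 4 - 5 = -1)
Z(U, D) = D*U
Z(u, 1)*(-43) + (9 - 3)*(-8 - 18) = (1*(-1))*(-43) + (9 - 3)*(-8 - 18) = -1*(-43) + 6*(-26) = 43 - 156 = -113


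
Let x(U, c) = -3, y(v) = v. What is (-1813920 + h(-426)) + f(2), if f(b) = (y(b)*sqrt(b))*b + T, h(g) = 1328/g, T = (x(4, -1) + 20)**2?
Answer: -386304067/213 + 4*sqrt(2) ≈ -1.8136e+6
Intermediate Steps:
T = 289 (T = (-3 + 20)**2 = 17**2 = 289)
f(b) = 289 + b**(5/2) (f(b) = (b*sqrt(b))*b + 289 = b**(3/2)*b + 289 = b**(5/2) + 289 = 289 + b**(5/2))
(-1813920 + h(-426)) + f(2) = (-1813920 + 1328/(-426)) + (289 + 2**(5/2)) = (-1813920 + 1328*(-1/426)) + (289 + 4*sqrt(2)) = (-1813920 - 664/213) + (289 + 4*sqrt(2)) = -386365624/213 + (289 + 4*sqrt(2)) = -386304067/213 + 4*sqrt(2)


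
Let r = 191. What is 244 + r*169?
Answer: 32523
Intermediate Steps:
244 + r*169 = 244 + 191*169 = 244 + 32279 = 32523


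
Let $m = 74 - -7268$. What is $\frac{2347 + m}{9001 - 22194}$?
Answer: $- \frac{9689}{13193} \approx -0.7344$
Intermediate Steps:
$m = 7342$ ($m = 74 + 7268 = 7342$)
$\frac{2347 + m}{9001 - 22194} = \frac{2347 + 7342}{9001 - 22194} = \frac{9689}{-13193} = 9689 \left(- \frac{1}{13193}\right) = - \frac{9689}{13193}$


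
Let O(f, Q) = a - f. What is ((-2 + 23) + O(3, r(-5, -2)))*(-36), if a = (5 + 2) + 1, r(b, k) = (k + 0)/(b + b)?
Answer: -936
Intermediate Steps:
r(b, k) = k/(2*b) (r(b, k) = k/((2*b)) = k*(1/(2*b)) = k/(2*b))
a = 8 (a = 7 + 1 = 8)
O(f, Q) = 8 - f
((-2 + 23) + O(3, r(-5, -2)))*(-36) = ((-2 + 23) + (8 - 1*3))*(-36) = (21 + (8 - 3))*(-36) = (21 + 5)*(-36) = 26*(-36) = -936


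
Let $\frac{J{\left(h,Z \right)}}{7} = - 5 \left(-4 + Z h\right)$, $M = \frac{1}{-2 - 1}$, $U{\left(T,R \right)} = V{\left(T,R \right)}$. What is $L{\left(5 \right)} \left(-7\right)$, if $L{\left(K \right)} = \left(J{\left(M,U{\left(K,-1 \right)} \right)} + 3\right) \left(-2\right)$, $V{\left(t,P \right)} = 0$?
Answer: $2002$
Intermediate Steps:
$U{\left(T,R \right)} = 0$
$M = - \frac{1}{3}$ ($M = \frac{1}{-3} = - \frac{1}{3} \approx -0.33333$)
$J{\left(h,Z \right)} = 140 - 35 Z h$ ($J{\left(h,Z \right)} = 7 \left(- 5 \left(-4 + Z h\right)\right) = 7 \left(20 - 5 Z h\right) = 140 - 35 Z h$)
$L{\left(K \right)} = -286$ ($L{\left(K \right)} = \left(\left(140 - 0 \left(- \frac{1}{3}\right)\right) + 3\right) \left(-2\right) = \left(\left(140 + 0\right) + 3\right) \left(-2\right) = \left(140 + 3\right) \left(-2\right) = 143 \left(-2\right) = -286$)
$L{\left(5 \right)} \left(-7\right) = \left(-286\right) \left(-7\right) = 2002$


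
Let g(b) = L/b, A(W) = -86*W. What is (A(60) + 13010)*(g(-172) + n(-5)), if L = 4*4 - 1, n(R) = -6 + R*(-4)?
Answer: 9392525/86 ≈ 1.0922e+5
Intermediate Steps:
n(R) = -6 - 4*R
L = 15 (L = 16 - 1 = 15)
g(b) = 15/b
(A(60) + 13010)*(g(-172) + n(-5)) = (-86*60 + 13010)*(15/(-172) + (-6 - 4*(-5))) = (-5160 + 13010)*(15*(-1/172) + (-6 + 20)) = 7850*(-15/172 + 14) = 7850*(2393/172) = 9392525/86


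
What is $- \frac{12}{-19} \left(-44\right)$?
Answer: $- \frac{528}{19} \approx -27.789$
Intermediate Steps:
$- \frac{12}{-19} \left(-44\right) = \left(-12\right) \left(- \frac{1}{19}\right) \left(-44\right) = \frac{12}{19} \left(-44\right) = - \frac{528}{19}$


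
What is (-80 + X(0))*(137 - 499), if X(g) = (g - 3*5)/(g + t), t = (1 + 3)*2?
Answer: 118555/4 ≈ 29639.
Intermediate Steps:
t = 8 (t = 4*2 = 8)
X(g) = (-15 + g)/(8 + g) (X(g) = (g - 3*5)/(g + 8) = (g - 15)/(8 + g) = (-15 + g)/(8 + g))
(-80 + X(0))*(137 - 499) = (-80 + (-15 + 0)/(8 + 0))*(137 - 499) = (-80 - 15/8)*(-362) = -655/8*(-362) = 118555/4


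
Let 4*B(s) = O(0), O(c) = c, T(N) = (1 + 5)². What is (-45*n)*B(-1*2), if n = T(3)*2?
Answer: 0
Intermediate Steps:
T(N) = 36 (T(N) = 6² = 36)
B(s) = 0 (B(s) = (¼)*0 = 0)
n = 72 (n = 36*2 = 72)
(-45*n)*B(-1*2) = -45*72*0 = -3240*0 = 0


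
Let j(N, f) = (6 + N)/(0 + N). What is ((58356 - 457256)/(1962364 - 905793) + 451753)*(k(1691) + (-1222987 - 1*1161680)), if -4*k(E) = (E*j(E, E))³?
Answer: -2337177726857781716083/4226284 ≈ -5.5301e+14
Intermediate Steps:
j(N, f) = (6 + N)/N
k(E) = -(6 + E)³/4
((58356 - 457256)/(1962364 - 905793) + 451753)*(k(1691) + (-1222987 - 1*1161680)) = ((58356 - 457256)/(1962364 - 905793) + 451753)*(-(6 + 1691)³/4 + (-1222987 - 1*1161680)) = (-398900/1056571 + 451753)*(-¼*1697³ + (-1222987 - 1161680)) = (-398900*1/1056571 + 451753)*(-¼*4887035873 - 2384667) = (-398900/1056571 + 451753)*(-4887035873/4 - 2384667) = (477308720063/1056571)*(-4896574541/4) = -2337177726857781716083/4226284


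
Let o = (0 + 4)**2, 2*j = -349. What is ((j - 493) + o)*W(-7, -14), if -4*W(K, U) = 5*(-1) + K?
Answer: -3909/2 ≈ -1954.5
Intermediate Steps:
j = -349/2 (j = (1/2)*(-349) = -349/2 ≈ -174.50)
o = 16 (o = 4**2 = 16)
W(K, U) = 5/4 - K/4 (W(K, U) = -(5*(-1) + K)/4 = -(-5 + K)/4 = 5/4 - K/4)
((j - 493) + o)*W(-7, -14) = ((-349/2 - 493) + 16)*(5/4 - 1/4*(-7)) = (-1335/2 + 16)*(5/4 + 7/4) = -1303/2*3 = -3909/2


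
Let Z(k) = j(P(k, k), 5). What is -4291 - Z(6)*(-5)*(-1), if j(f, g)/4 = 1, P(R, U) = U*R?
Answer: -4311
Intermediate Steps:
P(R, U) = R*U
j(f, g) = 4 (j(f, g) = 4*1 = 4)
Z(k) = 4
-4291 - Z(6)*(-5)*(-1) = -4291 - 4*(-5)*(-1) = -4291 - (-20)*(-1) = -4291 - 1*20 = -4291 - 20 = -4311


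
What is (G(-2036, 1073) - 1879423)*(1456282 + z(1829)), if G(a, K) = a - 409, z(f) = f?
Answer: -2743972431348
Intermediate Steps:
G(a, K) = -409 + a
(G(-2036, 1073) - 1879423)*(1456282 + z(1829)) = ((-409 - 2036) - 1879423)*(1456282 + 1829) = (-2445 - 1879423)*1458111 = -1881868*1458111 = -2743972431348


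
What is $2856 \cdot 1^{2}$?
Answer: $2856$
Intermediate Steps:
$2856 \cdot 1^{2} = 2856 \cdot 1 = 2856$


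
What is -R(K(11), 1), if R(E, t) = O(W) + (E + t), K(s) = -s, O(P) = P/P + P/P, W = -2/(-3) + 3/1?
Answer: 8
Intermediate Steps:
W = 11/3 (W = -2*(-1/3) + 3*1 = 2/3 + 3 = 11/3 ≈ 3.6667)
O(P) = 2 (O(P) = 1 + 1 = 2)
R(E, t) = 2 + E + t (R(E, t) = 2 + (E + t) = 2 + E + t)
-R(K(11), 1) = -(2 - 1*11 + 1) = -(2 - 11 + 1) = -1*(-8) = 8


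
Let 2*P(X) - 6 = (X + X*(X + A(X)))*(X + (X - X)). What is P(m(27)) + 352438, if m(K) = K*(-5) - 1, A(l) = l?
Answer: -2153767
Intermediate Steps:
m(K) = -1 - 5*K (m(K) = -5*K - 1 = -1 - 5*K)
P(X) = 3 + X*(X + 2*X²)/2 (P(X) = 3 + ((X + X*(X + X))*(X + (X - X)))/2 = 3 + ((X + X*(2*X))*(X + 0))/2 = 3 + ((X + 2*X²)*X)/2 = 3 + (X*(X + 2*X²))/2 = 3 + X*(X + 2*X²)/2)
P(m(27)) + 352438 = (3 + (-1 - 5*27)³ + (-1 - 5*27)²/2) + 352438 = (3 + (-1 - 135)³ + (-1 - 135)²/2) + 352438 = (3 + (-136)³ + (½)*(-136)²) + 352438 = (3 - 2515456 + (½)*18496) + 352438 = (3 - 2515456 + 9248) + 352438 = -2506205 + 352438 = -2153767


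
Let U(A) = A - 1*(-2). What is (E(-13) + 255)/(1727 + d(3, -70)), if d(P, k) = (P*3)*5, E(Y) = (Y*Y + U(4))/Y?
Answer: 785/5759 ≈ 0.13631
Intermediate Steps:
U(A) = 2 + A (U(A) = A + 2 = 2 + A)
E(Y) = (6 + Y²)/Y (E(Y) = (Y*Y + (2 + 4))/Y = (Y² + 6)/Y = (6 + Y²)/Y)
d(P, k) = 15*P (d(P, k) = (3*P)*5 = 15*P)
(E(-13) + 255)/(1727 + d(3, -70)) = ((-13 + 6/(-13)) + 255)/(1727 + 15*3) = ((-13 + 6*(-1/13)) + 255)/(1727 + 45) = ((-13 - 6/13) + 255)/1772 = (-175/13 + 255)*(1/1772) = (3140/13)*(1/1772) = 785/5759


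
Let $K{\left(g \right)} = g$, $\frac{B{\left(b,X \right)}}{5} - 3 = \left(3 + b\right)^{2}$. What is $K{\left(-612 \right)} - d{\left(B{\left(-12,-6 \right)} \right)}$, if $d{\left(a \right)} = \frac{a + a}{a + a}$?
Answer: $-613$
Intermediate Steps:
$B{\left(b,X \right)} = 15 + 5 \left(3 + b\right)^{2}$
$d{\left(a \right)} = 1$ ($d{\left(a \right)} = \frac{2 a}{2 a} = 2 a \frac{1}{2 a} = 1$)
$K{\left(-612 \right)} - d{\left(B{\left(-12,-6 \right)} \right)} = -612 - 1 = -613$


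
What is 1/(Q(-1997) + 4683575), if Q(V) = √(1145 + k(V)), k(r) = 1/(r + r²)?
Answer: 18668786152900/87436660101504633759 - 2*√4548023489857723/87436660101504633759 ≈ 2.1351e-7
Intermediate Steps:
Q(V) = √(1145 + 1/(V*(1 + V)))
1/(Q(-1997) + 4683575) = 1/(√((1 + 1145*(-1997)*(1 - 1997))/((-1997)*(1 - 1997))) + 4683575) = 1/(√(-1/1997*(1 + 1145*(-1997)*(-1996))/(-1996)) + 4683575) = 1/(√(-1/1997*(-1/1996)*(1 + 4563983740)) + 4683575) = 1/(√(-1/1997*(-1/1996)*4563983741) + 4683575) = 1/(√(4563983741/3986012) + 4683575) = 1/(√4548023489857723/1993006 + 4683575) = 1/(4683575 + √4548023489857723/1993006)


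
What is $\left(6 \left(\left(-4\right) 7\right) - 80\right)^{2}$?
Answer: $61504$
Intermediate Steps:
$\left(6 \left(\left(-4\right) 7\right) - 80\right)^{2} = \left(6 \left(-28\right) - 80\right)^{2} = \left(-168 - 80\right)^{2} = \left(-248\right)^{2} = 61504$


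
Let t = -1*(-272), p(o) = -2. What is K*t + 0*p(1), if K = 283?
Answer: 76976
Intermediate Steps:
t = 272
K*t + 0*p(1) = 283*272 + 0*(-2) = 76976 + 0 = 76976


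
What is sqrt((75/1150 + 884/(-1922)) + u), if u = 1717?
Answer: sqrt(3490675638)/1426 ≈ 41.432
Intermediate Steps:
sqrt((75/1150 + 884/(-1922)) + u) = sqrt((75/1150 + 884/(-1922)) + 1717) = sqrt((75*(1/1150) + 884*(-1/1922)) + 1717) = sqrt((3/46 - 442/961) + 1717) = sqrt(-17449/44206 + 1717) = sqrt(75884253/44206) = sqrt(3490675638)/1426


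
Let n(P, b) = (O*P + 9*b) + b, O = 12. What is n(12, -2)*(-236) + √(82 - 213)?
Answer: -29264 + I*√131 ≈ -29264.0 + 11.446*I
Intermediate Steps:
n(P, b) = 10*b + 12*P (n(P, b) = (12*P + 9*b) + b = (9*b + 12*P) + b = 10*b + 12*P)
n(12, -2)*(-236) + √(82 - 213) = (10*(-2) + 12*12)*(-236) + √(82 - 213) = (-20 + 144)*(-236) + √(-131) = 124*(-236) + I*√131 = -29264 + I*√131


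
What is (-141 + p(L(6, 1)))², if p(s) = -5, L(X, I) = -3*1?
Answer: 21316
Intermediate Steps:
L(X, I) = -3
(-141 + p(L(6, 1)))² = (-141 - 5)² = (-146)² = 21316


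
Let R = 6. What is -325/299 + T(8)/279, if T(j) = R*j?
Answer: -1957/2139 ≈ -0.91491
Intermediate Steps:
T(j) = 6*j
-325/299 + T(8)/279 = -325/299 + (6*8)/279 = -325*1/299 + 48*(1/279) = -25/23 + 16/93 = -1957/2139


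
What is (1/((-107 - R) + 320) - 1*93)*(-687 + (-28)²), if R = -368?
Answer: -5241104/581 ≈ -9020.8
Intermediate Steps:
(1/((-107 - R) + 320) - 1*93)*(-687 + (-28)²) = (1/((-107 - 1*(-368)) + 320) - 1*93)*(-687 + (-28)²) = (1/((-107 + 368) + 320) - 93)*(-687 + 784) = (1/(261 + 320) - 93)*97 = (1/581 - 93)*97 = -54032/581*97 = -5241104/581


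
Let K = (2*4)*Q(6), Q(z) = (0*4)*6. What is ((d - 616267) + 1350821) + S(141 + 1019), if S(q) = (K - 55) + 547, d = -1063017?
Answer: -327971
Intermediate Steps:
Q(z) = 0 (Q(z) = 0*6 = 0)
K = 0 (K = (2*4)*0 = 8*0 = 0)
S(q) = 492 (S(q) = (0 - 55) + 547 = -55 + 547 = 492)
((d - 616267) + 1350821) + S(141 + 1019) = ((-1063017 - 616267) + 1350821) + 492 = (-1679284 + 1350821) + 492 = -328463 + 492 = -327971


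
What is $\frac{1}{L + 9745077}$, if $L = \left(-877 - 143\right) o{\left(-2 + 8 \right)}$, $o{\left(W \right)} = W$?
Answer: $\frac{1}{9738957} \approx 1.0268 \cdot 10^{-7}$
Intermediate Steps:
$L = -6120$ ($L = \left(-877 - 143\right) \left(-2 + 8\right) = \left(-1020\right) 6 = -6120$)
$\frac{1}{L + 9745077} = \frac{1}{-6120 + 9745077} = \frac{1}{9738957}$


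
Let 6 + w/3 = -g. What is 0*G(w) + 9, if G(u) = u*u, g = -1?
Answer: 9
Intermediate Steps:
w = -15 (w = -18 + 3*(-1*(-1)) = -18 + 3*1 = -18 + 3 = -15)
G(u) = u**2
0*G(w) + 9 = 0*(-15)**2 + 9 = 0*225 + 9 = 0 + 9 = 9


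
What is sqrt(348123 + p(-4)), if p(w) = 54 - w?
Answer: sqrt(348181) ≈ 590.07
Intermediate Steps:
sqrt(348123 + p(-4)) = sqrt(348123 + (54 - 1*(-4))) = sqrt(348123 + (54 + 4)) = sqrt(348123 + 58) = sqrt(348181)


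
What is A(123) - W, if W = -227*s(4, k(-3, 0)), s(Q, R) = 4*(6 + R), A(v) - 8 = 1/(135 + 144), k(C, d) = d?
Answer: 1522225/279 ≈ 5456.0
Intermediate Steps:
A(v) = 2233/279 (A(v) = 8 + 1/(135 + 144) = 8 + 1/279 = 2233/279)
s(Q, R) = 24 + 4*R
W = -5448 (W = -227*(24 + 4*0) = -227*(24 + 0) = -227*24 = -5448)
A(123) - W = 2233/279 - 1*(-5448) = 2233/279 + 5448 = 1522225/279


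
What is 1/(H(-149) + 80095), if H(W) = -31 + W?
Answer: 1/79915 ≈ 1.2513e-5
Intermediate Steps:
1/(H(-149) + 80095) = 1/((-31 - 149) + 80095) = 1/(-180 + 80095) = 1/79915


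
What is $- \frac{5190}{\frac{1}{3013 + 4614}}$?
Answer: $-39584130$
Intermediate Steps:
$- \frac{5190}{\frac{1}{3013 + 4614}} = - \frac{5190}{\frac{1}{7627}} = - 5190 \frac{1}{\frac{1}{7627}} = \left(-5190\right) 7627 = -39584130$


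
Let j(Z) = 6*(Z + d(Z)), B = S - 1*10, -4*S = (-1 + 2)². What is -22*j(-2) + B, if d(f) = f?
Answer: 2071/4 ≈ 517.75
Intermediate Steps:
S = -¼ (S = -(-1 + 2)²/4 = -¼*1² = -¼*1 = -¼ ≈ -0.25000)
B = -41/4 (B = -¼ - 1*10 = -¼ - 10 = -41/4 ≈ -10.250)
j(Z) = 12*Z (j(Z) = 6*(Z + Z) = 6*(2*Z) = 12*Z)
-22*j(-2) + B = -264*(-2) - 41/4 = -22*(-24) - 41/4 = 528 - 41/4 = 2071/4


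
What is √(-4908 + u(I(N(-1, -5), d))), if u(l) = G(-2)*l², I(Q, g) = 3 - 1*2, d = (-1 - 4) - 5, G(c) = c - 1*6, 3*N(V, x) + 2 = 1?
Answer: 2*I*√1229 ≈ 70.114*I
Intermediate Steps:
N(V, x) = -⅓ (N(V, x) = -⅔ + (⅓)*1 = -⅔ + ⅓ = -⅓)
G(c) = -6 + c (G(c) = c - 6 = -6 + c)
d = -10 (d = -5 - 5 = -10)
I(Q, g) = 1 (I(Q, g) = 3 - 2 = 1)
u(l) = -8*l² (u(l) = (-6 - 2)*l² = -8*l²)
√(-4908 + u(I(N(-1, -5), d))) = √(-4908 - 8*1²) = √(-4908 - 8*1) = √(-4908 - 8) = √(-4916) = 2*I*√1229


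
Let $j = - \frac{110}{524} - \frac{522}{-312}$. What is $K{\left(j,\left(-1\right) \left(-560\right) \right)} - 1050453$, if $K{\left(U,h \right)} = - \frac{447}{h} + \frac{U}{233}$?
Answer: $- \frac{233418647944093}{222207440} \approx -1.0505 \cdot 10^{6}$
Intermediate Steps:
$j = \frac{9967}{6812}$ ($j = \left(-110\right) \frac{1}{524} - - \frac{87}{52} = - \frac{55}{262} + \frac{87}{52} = \frac{9967}{6812} \approx 1.4632$)
$K{\left(U,h \right)} = - \frac{447}{h} + \frac{U}{233}$ ($K{\left(U,h \right)} = - \frac{447}{h} + U \frac{1}{233} = - \frac{447}{h} + \frac{U}{233}$)
$K{\left(j,\left(-1\right) \left(-560\right) \right)} - 1050453 = \left(- \frac{447}{\left(-1\right) \left(-560\right)} + \frac{1}{233} \cdot \frac{9967}{6812}\right) - 1050453 = \left(- \frac{447}{560} + \frac{9967}{1587196}\right) - 1050453 = - \frac{175973773}{222207440} - 1050453 = - \frac{233418647944093}{222207440}$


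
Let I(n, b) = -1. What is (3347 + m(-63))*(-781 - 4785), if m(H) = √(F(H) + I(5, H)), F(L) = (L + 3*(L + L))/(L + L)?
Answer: -18629402 - 2783*√10 ≈ -1.8638e+7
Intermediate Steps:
F(L) = 7/2 (F(L) = (L + 3*(2*L))/((2*L)) = (L + 6*L)*(1/(2*L)) = (7*L)*(1/(2*L)) = 7/2)
m(H) = √10/2 (m(H) = √(7/2 - 1) = √(5/2) = √10/2)
(3347 + m(-63))*(-781 - 4785) = (3347 + √10/2)*(-781 - 4785) = (3347 + √10/2)*(-5566) = -18629402 - 2783*√10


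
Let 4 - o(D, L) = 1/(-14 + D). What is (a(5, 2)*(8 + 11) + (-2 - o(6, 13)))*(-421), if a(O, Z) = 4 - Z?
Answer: -107355/8 ≈ -13419.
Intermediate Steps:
o(D, L) = 4 - 1/(-14 + D)
(a(5, 2)*(8 + 11) + (-2 - o(6, 13)))*(-421) = ((4 - 1*2)*(8 + 11) + (-2 - (-57 + 4*6)/(-14 + 6)))*(-421) = ((4 - 2)*19 + (-2 - (-57 + 24)/(-8)))*(-421) = (2*19 + (-2 - (-1)*(-33)/8))*(-421) = (38 + (-2 - 1*33/8))*(-421) = (38 + (-2 - 33/8))*(-421) = (38 - 49/8)*(-421) = (255/8)*(-421) = -107355/8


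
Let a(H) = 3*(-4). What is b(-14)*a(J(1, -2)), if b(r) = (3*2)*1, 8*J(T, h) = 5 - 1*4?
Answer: -72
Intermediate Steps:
J(T, h) = ⅛ (J(T, h) = (5 - 1*4)/8 = (5 - 4)/8 = (⅛)*1 = ⅛)
a(H) = -12
b(r) = 6 (b(r) = 6*1 = 6)
b(-14)*a(J(1, -2)) = 6*(-12) = -72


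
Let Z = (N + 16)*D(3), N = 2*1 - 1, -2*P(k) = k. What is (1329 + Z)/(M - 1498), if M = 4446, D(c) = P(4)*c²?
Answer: 93/268 ≈ 0.34701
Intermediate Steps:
P(k) = -k/2
N = 1 (N = 2 - 1 = 1)
D(c) = -2*c² (D(c) = (-½*4)*c² = -2*c²)
Z = -306 (Z = (1 + 16)*(-2*3²) = 17*(-2*9) = 17*(-18) = -306)
(1329 + Z)/(M - 1498) = (1329 - 306)/(4446 - 1498) = 1023/2948 = 1023*(1/2948) = 93/268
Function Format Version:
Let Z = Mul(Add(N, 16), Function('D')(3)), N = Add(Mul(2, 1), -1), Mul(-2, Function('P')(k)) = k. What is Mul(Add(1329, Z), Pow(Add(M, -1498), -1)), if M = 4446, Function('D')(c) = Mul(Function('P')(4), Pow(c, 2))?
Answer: Rational(93, 268) ≈ 0.34701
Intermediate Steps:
Function('P')(k) = Mul(Rational(-1, 2), k)
N = 1 (N = Add(2, -1) = 1)
Function('D')(c) = Mul(-2, Pow(c, 2)) (Function('D')(c) = Mul(Mul(Rational(-1, 2), 4), Pow(c, 2)) = Mul(-2, Pow(c, 2)))
Z = -306 (Z = Mul(Add(1, 16), Mul(-2, Pow(3, 2))) = Mul(17, Mul(-2, 9)) = Mul(17, -18) = -306)
Mul(Add(1329, Z), Pow(Add(M, -1498), -1)) = Mul(Add(1329, -306), Pow(Add(4446, -1498), -1)) = Mul(1023, Pow(2948, -1)) = Mul(1023, Rational(1, 2948)) = Rational(93, 268)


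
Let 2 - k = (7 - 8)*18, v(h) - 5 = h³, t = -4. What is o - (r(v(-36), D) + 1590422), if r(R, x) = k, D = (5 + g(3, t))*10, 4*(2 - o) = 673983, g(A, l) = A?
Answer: -7035743/4 ≈ -1.7589e+6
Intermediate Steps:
o = -673975/4 (o = 2 - ¼*673983 = 2 - 673983/4 = -673975/4 ≈ -1.6849e+5)
D = 80 (D = (5 + 3)*10 = 8*10 = 80)
v(h) = 5 + h³
k = 20 (k = 2 - (7 - 8)*18 = 2 - (-1)*18 = 2 - 1*(-18) = 2 + 18 = 20)
r(R, x) = 20
o - (r(v(-36), D) + 1590422) = -673975/4 - (20 + 1590422) = -673975/4 - 1*1590442 = -673975/4 - 1590442 = -7035743/4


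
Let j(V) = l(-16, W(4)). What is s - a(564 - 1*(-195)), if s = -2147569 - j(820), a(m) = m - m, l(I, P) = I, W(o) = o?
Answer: -2147553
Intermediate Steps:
j(V) = -16
a(m) = 0
s = -2147553 (s = -2147569 - 1*(-16) = -2147569 + 16 = -2147553)
s - a(564 - 1*(-195)) = -2147553 - 1*0 = -2147553 + 0 = -2147553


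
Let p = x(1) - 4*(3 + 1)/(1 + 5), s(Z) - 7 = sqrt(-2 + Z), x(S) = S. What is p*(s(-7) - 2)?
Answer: -25/3 - 5*I ≈ -8.3333 - 5.0*I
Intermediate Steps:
s(Z) = 7 + sqrt(-2 + Z)
p = -5/3 (p = 1 - 4*(3 + 1)/(1 + 5) = 1 - 16/6 = 1 - 4*2/3 = 1 - 8/3 = -5/3 ≈ -1.6667)
p*(s(-7) - 2) = -5*((7 + sqrt(-2 - 7)) - 2)/3 = -5*((7 + sqrt(-9)) - 2)/3 = -5*((7 + 3*I) - 2)/3 = -5*(5 + 3*I)/3 = -25/3 - 5*I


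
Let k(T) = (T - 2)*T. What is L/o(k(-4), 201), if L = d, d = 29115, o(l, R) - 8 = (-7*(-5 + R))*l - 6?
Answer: -29115/32926 ≈ -0.88426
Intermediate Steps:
k(T) = T*(-2 + T) (k(T) = (-2 + T)*T = T*(-2 + T))
o(l, R) = 2 + l*(35 - 7*R) (o(l, R) = 8 + ((-7*(-5 + R))*l - 6) = 8 + ((35 - 7*R)*l - 6) = 8 + (l*(35 - 7*R) - 6) = 8 + (-6 + l*(35 - 7*R)) = 2 + l*(35 - 7*R))
L = 29115
L/o(k(-4), 201) = 29115/(2 + 35*(-4*(-2 - 4)) - 7*201*(-4*(-2 - 4))) = 29115/(2 + 35*(-4*(-6)) - 7*201*(-4*(-6))) = 29115/(2 + 35*24 - 7*201*24) = 29115/(2 + 840 - 33768) = 29115/(-32926) = 29115*(-1/32926) = -29115/32926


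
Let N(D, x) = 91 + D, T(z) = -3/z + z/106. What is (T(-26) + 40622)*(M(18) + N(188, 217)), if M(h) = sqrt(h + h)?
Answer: 15953427045/1378 ≈ 1.1577e+7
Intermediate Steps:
M(h) = sqrt(2)*sqrt(h) (M(h) = sqrt(2*h) = sqrt(2)*sqrt(h))
T(z) = -3/z + z/106 (T(z) = -3/z + z*(1/106) = -3/z + z/106)
(T(-26) + 40622)*(M(18) + N(188, 217)) = ((-3/(-26) + (1/106)*(-26)) + 40622)*(sqrt(2)*sqrt(18) + (91 + 188)) = ((-3*(-1/26) - 13/53) + 40622)*(sqrt(2)*(3*sqrt(2)) + 279) = ((3/26 - 13/53) + 40622)*(6 + 279) = (-179/1378 + 40622)*285 = (55976937/1378)*285 = 15953427045/1378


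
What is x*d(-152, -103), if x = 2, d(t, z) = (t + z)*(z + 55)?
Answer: 24480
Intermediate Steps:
d(t, z) = (55 + z)*(t + z) (d(t, z) = (t + z)*(55 + z) = (55 + z)*(t + z))
x*d(-152, -103) = 2*((-103)**2 + 55*(-152) + 55*(-103) - 152*(-103)) = 2*(10609 - 8360 - 5665 + 15656) = 2*12240 = 24480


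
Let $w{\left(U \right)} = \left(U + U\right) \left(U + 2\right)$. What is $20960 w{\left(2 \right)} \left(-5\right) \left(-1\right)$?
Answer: $1676800$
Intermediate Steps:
$w{\left(U \right)} = 2 U \left(2 + U\right)$
$20960 w{\left(2 \right)} \left(-5\right) \left(-1\right) = 20960 \cdot 2 \cdot 2 \left(2 + 2\right) \left(-5\right) \left(-1\right) = 20960 \cdot 2 \cdot 2 \cdot 4 \left(-5\right) \left(-1\right) = 20960 \cdot 16 \left(-5\right) \left(-1\right) = 20960 \left(\left(-80\right) \left(-1\right)\right) = 20960 \cdot 80 = 1676800$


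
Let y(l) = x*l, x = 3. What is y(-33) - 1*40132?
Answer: -40231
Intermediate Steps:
y(l) = 3*l
y(-33) - 1*40132 = 3*(-33) - 1*40132 = -99 - 40132 = -40231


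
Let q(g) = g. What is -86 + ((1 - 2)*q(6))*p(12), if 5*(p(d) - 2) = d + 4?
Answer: -586/5 ≈ -117.20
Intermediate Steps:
p(d) = 14/5 + d/5 (p(d) = 2 + (d + 4)/5 = 2 + (4 + d)/5 = 2 + (⅘ + d/5) = 14/5 + d/5)
-86 + ((1 - 2)*q(6))*p(12) = -86 + ((1 - 2)*6)*(14/5 + (⅕)*12) = -86 + (-1*6)*(14/5 + 12/5) = -86 - 6*26/5 = -86 - 156/5 = -586/5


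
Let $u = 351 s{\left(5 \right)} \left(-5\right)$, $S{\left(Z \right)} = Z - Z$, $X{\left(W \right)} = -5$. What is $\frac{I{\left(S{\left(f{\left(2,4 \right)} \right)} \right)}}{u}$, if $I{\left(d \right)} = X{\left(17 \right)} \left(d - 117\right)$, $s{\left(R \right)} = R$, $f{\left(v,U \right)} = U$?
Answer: $- \frac{1}{15} \approx -0.066667$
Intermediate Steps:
$S{\left(Z \right)} = 0$
$I{\left(d \right)} = 585 - 5 d$ ($I{\left(d \right)} = - 5 \left(d - 117\right) = - 5 \left(-117 + d\right) = 585 - 5 d$)
$u = -8775$ ($u = 351 \cdot 5 \left(-5\right) = 351 \left(-25\right) = -8775$)
$\frac{I{\left(S{\left(f{\left(2,4 \right)} \right)} \right)}}{u} = \frac{585 - 0}{-8775} = \left(585 + 0\right) \left(- \frac{1}{8775}\right) = 585 \left(- \frac{1}{8775}\right) = - \frac{1}{15}$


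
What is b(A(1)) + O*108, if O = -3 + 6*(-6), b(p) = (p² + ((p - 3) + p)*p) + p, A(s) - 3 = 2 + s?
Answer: -4116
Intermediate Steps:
A(s) = 5 + s (A(s) = 3 + (2 + s) = 5 + s)
b(p) = p + p² + p*(-3 + 2*p) (b(p) = (p² + ((-3 + p) + p)*p) + p = (p² + (-3 + 2*p)*p) + p = (p² + p*(-3 + 2*p)) + p = p + p² + p*(-3 + 2*p))
O = -39 (O = -3 - 36 = -39)
b(A(1)) + O*108 = (5 + 1)*(-2 + 3*(5 + 1)) - 39*108 = 6*(-2 + 3*6) - 4212 = 6*(-2 + 18) - 4212 = 6*16 - 4212 = 96 - 4212 = -4116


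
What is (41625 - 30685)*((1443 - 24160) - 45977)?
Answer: -751512360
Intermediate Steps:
(41625 - 30685)*((1443 - 24160) - 45977) = 10940*(-22717 - 45977) = 10940*(-68694) = -751512360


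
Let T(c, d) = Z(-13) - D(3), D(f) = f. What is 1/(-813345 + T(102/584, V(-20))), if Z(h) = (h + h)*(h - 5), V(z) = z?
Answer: -1/812880 ≈ -1.2302e-6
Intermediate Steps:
Z(h) = 2*h*(-5 + h) (Z(h) = (2*h)*(-5 + h) = 2*h*(-5 + h))
T(c, d) = 465 (T(c, d) = 2*(-13)*(-5 - 13) - 1*3 = 2*(-13)*(-18) - 3 = 468 - 3 = 465)
1/(-813345 + T(102/584, V(-20))) = 1/(-813345 + 465) = 1/(-812880) = -1/812880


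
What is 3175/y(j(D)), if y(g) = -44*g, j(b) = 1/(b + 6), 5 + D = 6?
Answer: -22225/44 ≈ -505.11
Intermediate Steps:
D = 1 (D = -5 + 6 = 1)
j(b) = 1/(6 + b)
3175/y(j(D)) = 3175/((-44/(6 + 1))) = 3175/((-44/7)) = 3175/((-44*⅐)) = 3175/(-44/7) = 3175*(-7/44) = -22225/44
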